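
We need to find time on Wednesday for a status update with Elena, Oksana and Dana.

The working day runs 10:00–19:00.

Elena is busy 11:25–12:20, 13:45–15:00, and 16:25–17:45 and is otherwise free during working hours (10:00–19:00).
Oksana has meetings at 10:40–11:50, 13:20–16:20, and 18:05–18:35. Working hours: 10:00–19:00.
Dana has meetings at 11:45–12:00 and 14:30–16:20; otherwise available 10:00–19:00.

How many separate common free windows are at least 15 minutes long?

Elena free within 10:00–19:00: 10:00–11:25, 12:20–13:45, 15:00–16:25, 17:45–19:00.
Oksana free within 10:00–19:00: 10:00–10:40, 11:50–13:20, 16:20–18:05, 18:35–19:00.
Dana free within 10:00–19:00: 10:00–11:45, 12:00–14:30, 16:20–19:00.
Elena ∩ Oksana: 10:00–10:40, 12:20–13:20, 16:20–16:25, 17:45–18:05, 18:35–19:00.
Elena ∩ Oksana ∩ Dana: 10:00–10:40, 12:20–13:20, 16:20–16:25, 17:45–18:05, 18:35–19:00.
Windows ≥ 15 min: 10:00–10:40, 12:20–13:20, 17:45–18:05, 18:35–19:00.
That's 4 windows.

4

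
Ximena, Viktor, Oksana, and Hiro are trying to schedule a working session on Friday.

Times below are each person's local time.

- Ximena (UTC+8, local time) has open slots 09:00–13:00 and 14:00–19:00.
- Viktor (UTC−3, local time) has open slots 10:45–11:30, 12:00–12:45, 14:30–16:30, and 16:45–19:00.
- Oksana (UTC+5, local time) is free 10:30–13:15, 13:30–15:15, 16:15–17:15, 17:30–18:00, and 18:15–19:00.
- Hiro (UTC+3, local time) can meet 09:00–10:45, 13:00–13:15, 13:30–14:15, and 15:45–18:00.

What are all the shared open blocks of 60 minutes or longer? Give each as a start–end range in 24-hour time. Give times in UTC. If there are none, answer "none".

Ximena → UTC: 01:00–05:00, 06:00–11:00.
Viktor → UTC: 13:45–14:30, 15:00–15:45, 17:30–19:30, 19:45–22:00.
Oksana → UTC: 05:30–08:15, 08:30–10:15, 11:15–12:15, 12:30–13:00, 13:15–14:00.
Hiro → UTC: 06:00–07:45, 10:00–10:15, 10:30–11:15, 12:45–15:00.
Ximena ∩ Viktor: (none).
Ximena ∩ Viktor ∩ Oksana: (none).
Ximena ∩ Viktor ∩ Oksana ∩ Hiro: (none).
Windows ≥ 60 min: (none).

none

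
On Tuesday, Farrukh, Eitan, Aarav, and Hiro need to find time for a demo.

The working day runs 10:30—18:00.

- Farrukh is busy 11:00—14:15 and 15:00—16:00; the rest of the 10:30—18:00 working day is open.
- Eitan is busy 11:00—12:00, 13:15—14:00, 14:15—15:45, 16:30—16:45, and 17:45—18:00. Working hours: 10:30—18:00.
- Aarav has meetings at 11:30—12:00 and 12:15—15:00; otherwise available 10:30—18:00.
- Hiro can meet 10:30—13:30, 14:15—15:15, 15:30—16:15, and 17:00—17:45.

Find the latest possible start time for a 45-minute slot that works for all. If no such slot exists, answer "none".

Farrukh free within 10:30–18:00: 10:30–11:00, 14:15–15:00, 16:00–18:00.
Eitan free within 10:30–18:00: 10:30–11:00, 12:00–13:15, 14:00–14:15, 15:45–16:30, 16:45–17:45.
Aarav free within 10:30–18:00: 10:30–11:30, 12:00–12:15, 15:00–18:00.
Farrukh ∩ Eitan: 10:30–11:00, 16:00–16:30, 16:45–17:45.
Farrukh ∩ Eitan ∩ Aarav: 10:30–11:00, 16:00–16:30, 16:45–17:45.
Farrukh ∩ Eitan ∩ Aarav ∩ Hiro: 10:30–11:00, 16:00–16:15, 17:00–17:45.
Windows ≥ 45 min: 17:00–17:45.
Latest start in the last window 17:00–17:45 is 17:45 − 45 min = 17:00.

17:00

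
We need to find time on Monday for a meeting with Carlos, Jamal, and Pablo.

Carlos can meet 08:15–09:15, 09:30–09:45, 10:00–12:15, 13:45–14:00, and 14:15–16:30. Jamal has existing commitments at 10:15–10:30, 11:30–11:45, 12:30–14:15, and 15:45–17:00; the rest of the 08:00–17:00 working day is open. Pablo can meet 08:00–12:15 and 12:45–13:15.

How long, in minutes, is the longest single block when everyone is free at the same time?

Jamal free within 08:00–17:00: 08:00–10:15, 10:30–11:30, 11:45–12:30, 14:15–15:45.
Carlos ∩ Jamal: 08:15–09:15, 09:30–09:45, 10:00–10:15, 10:30–11:30, 11:45–12:15, 14:15–15:45.
Carlos ∩ Jamal ∩ Pablo: 08:15–09:15, 09:30–09:45, 10:00–10:15, 10:30–11:30, 11:45–12:15.
Common window lengths: 60, 15, 15, 60, 30 min; longest is 60.

60 minutes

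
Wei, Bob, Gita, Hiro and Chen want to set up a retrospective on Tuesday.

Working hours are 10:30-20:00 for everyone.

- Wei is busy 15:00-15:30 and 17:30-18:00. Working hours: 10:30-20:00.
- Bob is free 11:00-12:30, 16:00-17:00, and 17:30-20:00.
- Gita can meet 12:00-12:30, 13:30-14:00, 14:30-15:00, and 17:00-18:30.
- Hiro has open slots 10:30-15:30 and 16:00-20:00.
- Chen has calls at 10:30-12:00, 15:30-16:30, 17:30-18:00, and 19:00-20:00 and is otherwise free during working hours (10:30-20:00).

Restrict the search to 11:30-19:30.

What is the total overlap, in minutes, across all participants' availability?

60 minutes

Wei free within 10:30–20:00: 10:30–15:00, 15:30–17:30, 18:00–20:00.
Chen free within 10:30–20:00: 12:00–15:30, 16:30–17:30, 18:00–19:00.
Wei ∩ Bob: 11:00–12:30, 16:00–17:00, 18:00–20:00.
Wei ∩ Bob ∩ Gita: 12:00–12:30, 18:00–18:30.
Wei ∩ Bob ∩ Gita ∩ Hiro: 12:00–12:30, 18:00–18:30.
Wei ∩ Bob ∩ Gita ∩ Hiro ∩ Chen: 12:00–12:30, 18:00–18:30.
Restricted to 11:30–19:30: 12:00–12:30, 18:00–18:30.
Total common minutes: 30 + 30 = 60.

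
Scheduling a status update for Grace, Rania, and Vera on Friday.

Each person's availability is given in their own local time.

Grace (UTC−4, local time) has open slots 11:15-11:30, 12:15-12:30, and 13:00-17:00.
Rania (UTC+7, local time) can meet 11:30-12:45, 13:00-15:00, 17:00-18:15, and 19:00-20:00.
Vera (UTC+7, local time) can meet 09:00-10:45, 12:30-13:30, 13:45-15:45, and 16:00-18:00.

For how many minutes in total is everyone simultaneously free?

0 minutes

Grace → UTC: 15:15–15:30, 16:15–16:30, 17:00–21:00.
Rania → UTC: 04:30–05:45, 06:00–08:00, 10:00–11:15, 12:00–13:00.
Vera → UTC: 02:00–03:45, 05:30–06:30, 06:45–08:45, 09:00–11:00.
Grace ∩ Rania: (none).
Grace ∩ Rania ∩ Vera: (none).
Total common minutes: 0.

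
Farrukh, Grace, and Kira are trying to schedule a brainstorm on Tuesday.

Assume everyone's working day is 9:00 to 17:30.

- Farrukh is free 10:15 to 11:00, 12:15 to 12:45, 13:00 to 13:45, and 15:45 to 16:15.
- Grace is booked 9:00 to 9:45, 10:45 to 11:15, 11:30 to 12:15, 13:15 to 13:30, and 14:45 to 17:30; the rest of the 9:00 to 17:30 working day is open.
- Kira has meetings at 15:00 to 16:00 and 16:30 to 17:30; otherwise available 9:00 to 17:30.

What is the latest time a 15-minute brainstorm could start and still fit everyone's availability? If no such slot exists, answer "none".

13:30

Grace free within 09:00–17:30: 09:45–10:45, 11:15–11:30, 12:15–13:15, 13:30–14:45.
Kira free within 09:00–17:30: 09:00–15:00, 16:00–16:30.
Farrukh ∩ Grace: 10:15–10:45, 12:15–12:45, 13:00–13:15, 13:30–13:45.
Farrukh ∩ Grace ∩ Kira: 10:15–10:45, 12:15–12:45, 13:00–13:15, 13:30–13:45.
Windows ≥ 15 min: 10:15–10:45, 12:15–12:45, 13:00–13:15, 13:30–13:45.
Latest start in the last window 13:30–13:45 is 13:45 − 15 min = 13:30.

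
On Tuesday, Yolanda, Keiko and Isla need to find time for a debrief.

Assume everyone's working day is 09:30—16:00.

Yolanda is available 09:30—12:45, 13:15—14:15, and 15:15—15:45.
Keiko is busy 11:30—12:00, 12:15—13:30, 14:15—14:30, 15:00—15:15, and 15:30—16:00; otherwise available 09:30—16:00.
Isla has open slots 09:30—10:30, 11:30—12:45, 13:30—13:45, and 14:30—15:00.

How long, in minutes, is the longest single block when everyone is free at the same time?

Keiko free within 09:30–16:00: 09:30–11:30, 12:00–12:15, 13:30–14:15, 14:30–15:00, 15:15–15:30.
Yolanda ∩ Keiko: 09:30–11:30, 12:00–12:15, 13:30–14:15, 15:15–15:30.
Yolanda ∩ Keiko ∩ Isla: 09:30–10:30, 12:00–12:15, 13:30–13:45.
Common window lengths: 60, 15, 15 min; longest is 60.

60 minutes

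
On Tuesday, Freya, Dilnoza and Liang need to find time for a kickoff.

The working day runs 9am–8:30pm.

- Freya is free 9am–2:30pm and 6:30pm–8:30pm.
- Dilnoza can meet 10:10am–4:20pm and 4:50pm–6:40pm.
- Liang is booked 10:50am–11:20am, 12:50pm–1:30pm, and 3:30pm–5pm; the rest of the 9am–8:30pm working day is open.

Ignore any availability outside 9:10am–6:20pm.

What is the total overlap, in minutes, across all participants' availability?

Liang free within 09:00–20:30: 09:00–10:50, 11:20–12:50, 13:30–15:30, 17:00–20:30.
Freya ∩ Dilnoza: 10:10–14:30, 18:30–18:40.
Freya ∩ Dilnoza ∩ Liang: 10:10–10:50, 11:20–12:50, 13:30–14:30, 18:30–18:40.
Restricted to 09:10–18:20: 10:10–10:50, 11:20–12:50, 13:30–14:30.
Total common minutes: 40 + 90 + 60 = 190.

190 minutes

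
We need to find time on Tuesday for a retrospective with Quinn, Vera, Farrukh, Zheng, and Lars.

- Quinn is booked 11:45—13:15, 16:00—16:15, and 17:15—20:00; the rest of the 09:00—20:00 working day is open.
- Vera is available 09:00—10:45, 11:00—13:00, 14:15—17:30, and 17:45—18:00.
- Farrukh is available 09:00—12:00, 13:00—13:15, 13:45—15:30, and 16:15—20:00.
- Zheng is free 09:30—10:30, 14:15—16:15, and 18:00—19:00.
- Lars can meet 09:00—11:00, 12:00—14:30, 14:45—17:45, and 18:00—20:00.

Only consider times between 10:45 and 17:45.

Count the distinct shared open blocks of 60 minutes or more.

Quinn free within 09:00–20:00: 09:00–11:45, 13:15–16:00, 16:15–17:15.
Quinn ∩ Vera: 09:00–10:45, 11:00–11:45, 14:15–16:00, 16:15–17:15.
Quinn ∩ Vera ∩ Farrukh: 09:00–10:45, 11:00–11:45, 14:15–15:30, 16:15–17:15.
Quinn ∩ Vera ∩ Farrukh ∩ Zheng: 09:30–10:30, 14:15–15:30.
Quinn ∩ Vera ∩ Farrukh ∩ Zheng ∩ Lars: 09:30–10:30, 14:15–14:30, 14:45–15:30.
Restricted to 10:45–17:45: 14:15–14:30, 14:45–15:30.
Windows ≥ 60 min: (none).
That's 0 windows.

0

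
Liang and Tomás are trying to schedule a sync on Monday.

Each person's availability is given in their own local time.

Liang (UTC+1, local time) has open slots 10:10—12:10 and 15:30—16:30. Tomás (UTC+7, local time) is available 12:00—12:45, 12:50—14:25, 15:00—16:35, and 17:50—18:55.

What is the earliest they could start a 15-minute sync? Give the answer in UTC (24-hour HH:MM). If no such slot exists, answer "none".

09:10

Liang → UTC: 09:10–11:10, 14:30–15:30.
Tomás → UTC: 05:00–05:45, 05:50–07:25, 08:00–09:35, 10:50–11:55.
Liang ∩ Tomás: 09:10–09:35, 10:50–11:10.
Windows ≥ 15 min: 09:10–09:35, 10:50–11:10.
Earliest such window starts at 09:10.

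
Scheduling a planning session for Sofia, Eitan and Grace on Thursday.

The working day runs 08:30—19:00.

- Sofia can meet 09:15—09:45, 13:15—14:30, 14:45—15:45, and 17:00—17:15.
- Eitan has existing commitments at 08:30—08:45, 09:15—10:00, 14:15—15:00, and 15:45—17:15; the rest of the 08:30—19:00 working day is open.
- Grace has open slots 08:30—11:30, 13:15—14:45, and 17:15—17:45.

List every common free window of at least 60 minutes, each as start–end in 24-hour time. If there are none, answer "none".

13:15–14:15

Eitan free within 08:30–19:00: 08:45–09:15, 10:00–14:15, 15:00–15:45, 17:15–19:00.
Sofia ∩ Eitan: 13:15–14:15, 15:00–15:45.
Sofia ∩ Eitan ∩ Grace: 13:15–14:15.
Windows ≥ 60 min: 13:15–14:15.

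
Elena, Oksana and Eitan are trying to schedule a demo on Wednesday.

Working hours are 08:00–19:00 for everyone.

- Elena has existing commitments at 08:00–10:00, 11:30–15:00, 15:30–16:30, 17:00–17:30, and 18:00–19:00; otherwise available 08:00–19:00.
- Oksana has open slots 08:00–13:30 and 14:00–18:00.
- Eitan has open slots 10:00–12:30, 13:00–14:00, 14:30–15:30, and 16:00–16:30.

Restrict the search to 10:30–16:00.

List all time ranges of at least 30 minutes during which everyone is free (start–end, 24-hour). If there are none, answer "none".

Elena free within 08:00–19:00: 10:00–11:30, 15:00–15:30, 16:30–17:00, 17:30–18:00.
Elena ∩ Oksana: 10:00–11:30, 15:00–15:30, 16:30–17:00, 17:30–18:00.
Elena ∩ Oksana ∩ Eitan: 10:00–11:30, 15:00–15:30.
Restricted to 10:30–16:00: 10:30–11:30, 15:00–15:30.
Windows ≥ 30 min: 10:30–11:30, 15:00–15:30.

10:30–11:30, 15:00–15:30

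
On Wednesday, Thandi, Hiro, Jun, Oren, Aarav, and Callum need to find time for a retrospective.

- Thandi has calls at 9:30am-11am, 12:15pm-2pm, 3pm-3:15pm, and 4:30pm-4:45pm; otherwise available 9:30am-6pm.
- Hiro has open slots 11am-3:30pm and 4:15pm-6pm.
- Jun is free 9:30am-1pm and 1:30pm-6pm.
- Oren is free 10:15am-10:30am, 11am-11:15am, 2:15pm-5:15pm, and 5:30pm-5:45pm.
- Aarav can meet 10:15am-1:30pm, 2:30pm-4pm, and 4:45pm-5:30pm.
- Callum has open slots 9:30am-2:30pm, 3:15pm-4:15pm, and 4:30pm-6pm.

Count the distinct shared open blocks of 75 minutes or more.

0

Thandi free within 09:30–18:00: 11:00–12:15, 14:00–15:00, 15:15–16:30, 16:45–18:00.
Thandi ∩ Hiro: 11:00–12:15, 14:00–15:00, 15:15–15:30, 16:15–16:30, 16:45–18:00.
Thandi ∩ Hiro ∩ Jun: 11:00–12:15, 14:00–15:00, 15:15–15:30, 16:15–16:30, 16:45–18:00.
Thandi ∩ Hiro ∩ Jun ∩ Oren: 11:00–11:15, 14:15–15:00, 15:15–15:30, 16:15–16:30, 16:45–17:15, 17:30–17:45.
Thandi ∩ Hiro ∩ Jun ∩ Oren ∩ Aarav: 11:00–11:15, 14:30–15:00, 15:15–15:30, 16:45–17:15.
Thandi ∩ Hiro ∩ Jun ∩ Oren ∩ Aarav ∩ Callum: 11:00–11:15, 15:15–15:30, 16:45–17:15.
Windows ≥ 75 min: (none).
That's 0 windows.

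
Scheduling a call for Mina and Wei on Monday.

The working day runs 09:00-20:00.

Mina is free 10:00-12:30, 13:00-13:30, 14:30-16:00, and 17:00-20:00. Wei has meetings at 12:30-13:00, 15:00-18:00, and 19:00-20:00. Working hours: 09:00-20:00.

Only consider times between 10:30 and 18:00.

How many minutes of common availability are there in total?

180 minutes

Wei free within 09:00–20:00: 09:00–12:30, 13:00–15:00, 18:00–19:00.
Mina ∩ Wei: 10:00–12:30, 13:00–13:30, 14:30–15:00, 18:00–19:00.
Restricted to 10:30–18:00: 10:30–12:30, 13:00–13:30, 14:30–15:00.
Total common minutes: 120 + 30 + 30 = 180.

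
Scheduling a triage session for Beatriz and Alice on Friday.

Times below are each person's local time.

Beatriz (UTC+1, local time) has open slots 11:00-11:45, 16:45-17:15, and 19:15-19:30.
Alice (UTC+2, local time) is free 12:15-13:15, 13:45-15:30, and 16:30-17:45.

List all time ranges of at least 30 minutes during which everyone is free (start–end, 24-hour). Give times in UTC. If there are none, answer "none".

Beatriz → UTC: 10:00–10:45, 15:45–16:15, 18:15–18:30.
Alice → UTC: 10:15–11:15, 11:45–13:30, 14:30–15:45.
Beatriz ∩ Alice: 10:15–10:45.
Windows ≥ 30 min: 10:15–10:45.

10:15–10:45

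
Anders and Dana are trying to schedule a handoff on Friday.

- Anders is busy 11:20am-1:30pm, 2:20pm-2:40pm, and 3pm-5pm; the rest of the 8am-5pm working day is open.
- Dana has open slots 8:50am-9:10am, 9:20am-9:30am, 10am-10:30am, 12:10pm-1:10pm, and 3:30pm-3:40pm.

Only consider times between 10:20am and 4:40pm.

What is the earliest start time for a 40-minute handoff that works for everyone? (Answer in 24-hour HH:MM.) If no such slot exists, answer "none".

none

Anders free within 08:00–17:00: 08:00–11:20, 13:30–14:20, 14:40–15:00.
Anders ∩ Dana: 08:50–09:10, 09:20–09:30, 10:00–10:30.
Restricted to 10:20–16:40: 10:20–10:30.
Windows ≥ 40 min: (none).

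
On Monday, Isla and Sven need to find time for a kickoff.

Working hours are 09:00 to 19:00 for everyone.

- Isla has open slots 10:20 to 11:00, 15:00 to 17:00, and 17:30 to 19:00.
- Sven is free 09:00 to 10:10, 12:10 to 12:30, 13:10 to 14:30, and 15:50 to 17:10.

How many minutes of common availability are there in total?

70 minutes

Isla ∩ Sven: 15:50–17:00.
Total common minutes: 70.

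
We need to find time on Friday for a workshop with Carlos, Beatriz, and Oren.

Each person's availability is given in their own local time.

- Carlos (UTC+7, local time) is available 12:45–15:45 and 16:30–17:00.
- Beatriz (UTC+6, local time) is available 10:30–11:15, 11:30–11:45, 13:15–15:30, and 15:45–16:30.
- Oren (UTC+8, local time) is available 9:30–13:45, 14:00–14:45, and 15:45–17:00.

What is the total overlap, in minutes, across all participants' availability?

60 minutes

Carlos → UTC: 05:45–08:45, 09:30–10:00.
Beatriz → UTC: 04:30–05:15, 05:30–05:45, 07:15–09:30, 09:45–10:30.
Oren → UTC: 01:30–05:45, 06:00–06:45, 07:45–09:00.
Carlos ∩ Beatriz: 07:15–08:45, 09:45–10:00.
Carlos ∩ Beatriz ∩ Oren: 07:45–08:45.
Total common minutes: 60.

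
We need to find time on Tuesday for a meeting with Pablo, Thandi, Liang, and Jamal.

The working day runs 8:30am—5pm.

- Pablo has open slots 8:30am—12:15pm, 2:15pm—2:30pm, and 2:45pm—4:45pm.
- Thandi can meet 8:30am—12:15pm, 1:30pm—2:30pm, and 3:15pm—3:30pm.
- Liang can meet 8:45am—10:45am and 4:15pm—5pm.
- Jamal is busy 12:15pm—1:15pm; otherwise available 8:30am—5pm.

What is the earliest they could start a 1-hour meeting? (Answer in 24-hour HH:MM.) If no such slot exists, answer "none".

Jamal free within 08:30–17:00: 08:30–12:15, 13:15–17:00.
Pablo ∩ Thandi: 08:30–12:15, 14:15–14:30, 15:15–15:30.
Pablo ∩ Thandi ∩ Liang: 08:45–10:45.
Pablo ∩ Thandi ∩ Liang ∩ Jamal: 08:45–10:45.
Windows ≥ 60 min: 08:45–10:45.
Earliest such window starts at 08:45.

08:45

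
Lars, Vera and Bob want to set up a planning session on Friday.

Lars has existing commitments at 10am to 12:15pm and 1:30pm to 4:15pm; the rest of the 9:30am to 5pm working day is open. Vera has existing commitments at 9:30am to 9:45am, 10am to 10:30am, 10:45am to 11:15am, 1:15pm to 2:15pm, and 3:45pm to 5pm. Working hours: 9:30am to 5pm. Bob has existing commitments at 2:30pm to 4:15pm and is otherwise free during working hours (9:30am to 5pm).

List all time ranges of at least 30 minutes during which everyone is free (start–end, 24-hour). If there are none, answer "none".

Lars free within 09:30–17:00: 09:30–10:00, 12:15–13:30, 16:15–17:00.
Vera free within 09:30–17:00: 09:45–10:00, 10:30–10:45, 11:15–13:15, 14:15–15:45.
Bob free within 09:30–17:00: 09:30–14:30, 16:15–17:00.
Lars ∩ Vera: 09:45–10:00, 12:15–13:15.
Lars ∩ Vera ∩ Bob: 09:45–10:00, 12:15–13:15.
Windows ≥ 30 min: 12:15–13:15.

12:15–13:15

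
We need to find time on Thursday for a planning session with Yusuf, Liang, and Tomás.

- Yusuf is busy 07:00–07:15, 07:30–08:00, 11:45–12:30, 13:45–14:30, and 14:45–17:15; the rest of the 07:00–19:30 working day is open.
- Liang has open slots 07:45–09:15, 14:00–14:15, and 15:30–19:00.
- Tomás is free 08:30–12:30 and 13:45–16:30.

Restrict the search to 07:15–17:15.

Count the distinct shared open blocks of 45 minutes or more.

Yusuf free within 07:00–19:30: 07:15–07:30, 08:00–11:45, 12:30–13:45, 14:30–14:45, 17:15–19:30.
Yusuf ∩ Liang: 08:00–09:15, 17:15–19:00.
Yusuf ∩ Liang ∩ Tomás: 08:30–09:15.
Restricted to 07:15–17:15: 08:30–09:15.
Windows ≥ 45 min: 08:30–09:15.
That's 1 window.

1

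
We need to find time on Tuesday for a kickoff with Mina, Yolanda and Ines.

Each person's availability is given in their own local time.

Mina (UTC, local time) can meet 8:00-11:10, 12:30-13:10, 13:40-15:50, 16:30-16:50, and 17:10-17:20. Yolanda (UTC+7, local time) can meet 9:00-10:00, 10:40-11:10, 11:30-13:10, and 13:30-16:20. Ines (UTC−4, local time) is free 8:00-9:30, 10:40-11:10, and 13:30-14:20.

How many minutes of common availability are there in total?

0 minutes

Mina → UTC: 08:00–11:10, 12:30–13:10, 13:40–15:50, 16:30–16:50, 17:10–17:20.
Yolanda → UTC: 02:00–03:00, 03:40–04:10, 04:30–06:10, 06:30–09:20.
Ines → UTC: 12:00–13:30, 14:40–15:10, 17:30–18:20.
Mina ∩ Yolanda: 08:00–09:20.
Mina ∩ Yolanda ∩ Ines: (none).
Total common minutes: 0.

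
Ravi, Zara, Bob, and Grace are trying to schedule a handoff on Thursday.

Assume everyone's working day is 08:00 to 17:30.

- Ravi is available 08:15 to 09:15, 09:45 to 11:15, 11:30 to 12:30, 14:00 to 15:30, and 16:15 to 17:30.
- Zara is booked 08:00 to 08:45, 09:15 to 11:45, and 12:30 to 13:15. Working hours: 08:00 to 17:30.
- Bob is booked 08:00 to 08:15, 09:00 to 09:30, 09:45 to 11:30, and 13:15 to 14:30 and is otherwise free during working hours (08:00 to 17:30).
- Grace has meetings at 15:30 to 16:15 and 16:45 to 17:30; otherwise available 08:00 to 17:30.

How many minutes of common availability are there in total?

150 minutes

Zara free within 08:00–17:30: 08:45–09:15, 11:45–12:30, 13:15–17:30.
Bob free within 08:00–17:30: 08:15–09:00, 09:30–09:45, 11:30–13:15, 14:30–17:30.
Grace free within 08:00–17:30: 08:00–15:30, 16:15–16:45.
Ravi ∩ Zara: 08:45–09:15, 11:45–12:30, 14:00–15:30, 16:15–17:30.
Ravi ∩ Zara ∩ Bob: 08:45–09:00, 11:45–12:30, 14:30–15:30, 16:15–17:30.
Ravi ∩ Zara ∩ Bob ∩ Grace: 08:45–09:00, 11:45–12:30, 14:30–15:30, 16:15–16:45.
Total common minutes: 15 + 45 + 60 + 30 = 150.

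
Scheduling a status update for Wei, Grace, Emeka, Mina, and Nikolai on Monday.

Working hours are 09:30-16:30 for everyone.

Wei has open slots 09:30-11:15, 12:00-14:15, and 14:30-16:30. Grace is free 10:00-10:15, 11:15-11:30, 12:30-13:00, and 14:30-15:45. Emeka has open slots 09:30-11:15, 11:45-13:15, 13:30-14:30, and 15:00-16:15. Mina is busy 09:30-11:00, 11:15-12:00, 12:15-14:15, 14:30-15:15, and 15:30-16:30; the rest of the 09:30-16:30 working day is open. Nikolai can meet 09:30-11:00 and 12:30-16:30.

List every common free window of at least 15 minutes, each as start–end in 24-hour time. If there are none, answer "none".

15:15–15:30

Mina free within 09:30–16:30: 11:00–11:15, 12:00–12:15, 14:15–14:30, 15:15–15:30.
Wei ∩ Grace: 10:00–10:15, 12:30–13:00, 14:30–15:45.
Wei ∩ Grace ∩ Emeka: 10:00–10:15, 12:30–13:00, 15:00–15:45.
Wei ∩ Grace ∩ Emeka ∩ Mina: 15:15–15:30.
Wei ∩ Grace ∩ Emeka ∩ Mina ∩ Nikolai: 15:15–15:30.
Windows ≥ 15 min: 15:15–15:30.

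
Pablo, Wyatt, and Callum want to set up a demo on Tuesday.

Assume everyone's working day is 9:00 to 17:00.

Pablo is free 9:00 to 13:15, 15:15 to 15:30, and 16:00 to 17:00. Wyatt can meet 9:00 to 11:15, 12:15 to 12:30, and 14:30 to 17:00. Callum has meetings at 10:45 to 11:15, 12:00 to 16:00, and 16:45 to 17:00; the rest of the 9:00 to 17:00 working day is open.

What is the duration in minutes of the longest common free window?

Callum free within 09:00–17:00: 09:00–10:45, 11:15–12:00, 16:00–16:45.
Pablo ∩ Wyatt: 09:00–11:15, 12:15–12:30, 15:15–15:30, 16:00–17:00.
Pablo ∩ Wyatt ∩ Callum: 09:00–10:45, 16:00–16:45.
Common window lengths: 105, 45 min; longest is 105.

105 minutes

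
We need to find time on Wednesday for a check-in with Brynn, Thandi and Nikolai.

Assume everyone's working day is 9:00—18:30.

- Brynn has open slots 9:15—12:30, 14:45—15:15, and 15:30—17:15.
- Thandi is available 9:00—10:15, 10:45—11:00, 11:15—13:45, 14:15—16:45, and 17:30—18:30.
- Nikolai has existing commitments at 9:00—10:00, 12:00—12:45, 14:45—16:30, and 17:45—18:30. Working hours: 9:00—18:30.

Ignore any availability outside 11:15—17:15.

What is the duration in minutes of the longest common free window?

Nikolai free within 09:00–18:30: 10:00–12:00, 12:45–14:45, 16:30–17:45.
Brynn ∩ Thandi: 09:15–10:15, 10:45–11:00, 11:15–12:30, 14:45–15:15, 15:30–16:45.
Brynn ∩ Thandi ∩ Nikolai: 10:00–10:15, 10:45–11:00, 11:15–12:00, 16:30–16:45.
Restricted to 11:15–17:15: 11:15–12:00, 16:30–16:45.
Common window lengths: 45, 15 min; longest is 45.

45 minutes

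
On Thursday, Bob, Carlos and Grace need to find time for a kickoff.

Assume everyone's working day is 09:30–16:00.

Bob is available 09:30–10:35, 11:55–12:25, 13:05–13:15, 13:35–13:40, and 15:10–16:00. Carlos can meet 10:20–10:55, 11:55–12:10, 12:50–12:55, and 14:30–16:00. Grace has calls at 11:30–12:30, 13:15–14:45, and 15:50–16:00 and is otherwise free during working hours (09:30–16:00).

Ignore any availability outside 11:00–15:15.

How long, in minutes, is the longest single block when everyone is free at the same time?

Grace free within 09:30–16:00: 09:30–11:30, 12:30–13:15, 14:45–15:50.
Bob ∩ Carlos: 10:20–10:35, 11:55–12:10, 15:10–16:00.
Bob ∩ Carlos ∩ Grace: 10:20–10:35, 15:10–15:50.
Restricted to 11:00–15:15: 15:10–15:15.
Single common window of 5 minutes.

5 minutes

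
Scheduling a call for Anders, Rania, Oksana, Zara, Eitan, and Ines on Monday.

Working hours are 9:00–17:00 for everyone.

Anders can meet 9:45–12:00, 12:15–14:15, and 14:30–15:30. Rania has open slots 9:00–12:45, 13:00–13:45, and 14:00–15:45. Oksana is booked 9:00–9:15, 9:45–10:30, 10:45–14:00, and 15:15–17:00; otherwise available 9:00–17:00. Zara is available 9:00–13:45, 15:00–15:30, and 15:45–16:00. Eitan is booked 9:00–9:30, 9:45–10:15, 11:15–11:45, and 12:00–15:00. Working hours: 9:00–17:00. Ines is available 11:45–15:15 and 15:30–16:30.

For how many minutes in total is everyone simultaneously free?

Oksana free within 09:00–17:00: 09:15–09:45, 10:30–10:45, 14:00–15:15.
Eitan free within 09:00–17:00: 09:30–09:45, 10:15–11:15, 11:45–12:00, 15:00–17:00.
Anders ∩ Rania: 09:45–12:00, 12:15–12:45, 13:00–13:45, 14:00–14:15, 14:30–15:30.
Anders ∩ Rania ∩ Oksana: 10:30–10:45, 14:00–14:15, 14:30–15:15.
Anders ∩ Rania ∩ Oksana ∩ Zara: 10:30–10:45, 15:00–15:15.
Anders ∩ Rania ∩ Oksana ∩ Zara ∩ Eitan: 10:30–10:45, 15:00–15:15.
Anders ∩ Rania ∩ Oksana ∩ Zara ∩ Eitan ∩ Ines: 15:00–15:15.
Total common minutes: 15.

15 minutes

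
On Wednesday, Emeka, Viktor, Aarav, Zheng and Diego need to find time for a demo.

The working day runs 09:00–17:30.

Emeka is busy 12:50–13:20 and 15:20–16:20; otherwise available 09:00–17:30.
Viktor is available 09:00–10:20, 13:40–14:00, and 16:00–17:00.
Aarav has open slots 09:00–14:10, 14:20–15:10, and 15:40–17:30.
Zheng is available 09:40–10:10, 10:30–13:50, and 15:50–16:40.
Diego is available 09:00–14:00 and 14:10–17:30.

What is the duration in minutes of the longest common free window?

Emeka free within 09:00–17:30: 09:00–12:50, 13:20–15:20, 16:20–17:30.
Emeka ∩ Viktor: 09:00–10:20, 13:40–14:00, 16:20–17:00.
Emeka ∩ Viktor ∩ Aarav: 09:00–10:20, 13:40–14:00, 16:20–17:00.
Emeka ∩ Viktor ∩ Aarav ∩ Zheng: 09:40–10:10, 13:40–13:50, 16:20–16:40.
Emeka ∩ Viktor ∩ Aarav ∩ Zheng ∩ Diego: 09:40–10:10, 13:40–13:50, 16:20–16:40.
Common window lengths: 30, 10, 20 min; longest is 30.

30 minutes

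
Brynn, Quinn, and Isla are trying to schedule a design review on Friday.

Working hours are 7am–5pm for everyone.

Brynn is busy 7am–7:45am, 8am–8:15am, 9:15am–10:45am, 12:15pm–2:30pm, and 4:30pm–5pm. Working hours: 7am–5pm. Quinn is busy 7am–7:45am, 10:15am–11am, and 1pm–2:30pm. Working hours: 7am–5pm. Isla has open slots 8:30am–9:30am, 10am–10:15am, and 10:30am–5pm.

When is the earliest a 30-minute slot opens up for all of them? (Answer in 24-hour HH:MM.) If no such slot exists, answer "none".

08:30

Brynn free within 07:00–17:00: 07:45–08:00, 08:15–09:15, 10:45–12:15, 14:30–16:30.
Quinn free within 07:00–17:00: 07:45–10:15, 11:00–13:00, 14:30–17:00.
Brynn ∩ Quinn: 07:45–08:00, 08:15–09:15, 11:00–12:15, 14:30–16:30.
Brynn ∩ Quinn ∩ Isla: 08:30–09:15, 11:00–12:15, 14:30–16:30.
Windows ≥ 30 min: 08:30–09:15, 11:00–12:15, 14:30–16:30.
Earliest such window starts at 08:30.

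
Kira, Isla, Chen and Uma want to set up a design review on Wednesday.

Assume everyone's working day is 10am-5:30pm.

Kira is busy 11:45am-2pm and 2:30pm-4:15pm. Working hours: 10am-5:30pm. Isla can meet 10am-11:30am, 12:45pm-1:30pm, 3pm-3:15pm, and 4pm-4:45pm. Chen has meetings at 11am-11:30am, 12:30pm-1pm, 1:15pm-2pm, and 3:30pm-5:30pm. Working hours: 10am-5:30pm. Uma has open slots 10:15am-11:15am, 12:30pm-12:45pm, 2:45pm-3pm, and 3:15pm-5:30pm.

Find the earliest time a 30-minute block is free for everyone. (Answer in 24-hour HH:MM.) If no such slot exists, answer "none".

10:15

Kira free within 10:00–17:30: 10:00–11:45, 14:00–14:30, 16:15–17:30.
Chen free within 10:00–17:30: 10:00–11:00, 11:30–12:30, 13:00–13:15, 14:00–15:30.
Kira ∩ Isla: 10:00–11:30, 16:15–16:45.
Kira ∩ Isla ∩ Chen: 10:00–11:00.
Kira ∩ Isla ∩ Chen ∩ Uma: 10:15–11:00.
Windows ≥ 30 min: 10:15–11:00.
Earliest such window starts at 10:15.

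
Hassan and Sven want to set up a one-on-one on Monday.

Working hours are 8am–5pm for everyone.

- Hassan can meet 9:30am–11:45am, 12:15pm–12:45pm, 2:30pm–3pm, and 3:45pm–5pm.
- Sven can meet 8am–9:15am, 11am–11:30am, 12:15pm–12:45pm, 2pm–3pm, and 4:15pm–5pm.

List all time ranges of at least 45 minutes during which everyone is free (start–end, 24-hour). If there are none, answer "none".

Hassan ∩ Sven: 11:00–11:30, 12:15–12:45, 14:30–15:00, 16:15–17:00.
Windows ≥ 45 min: 16:15–17:00.

16:15–17:00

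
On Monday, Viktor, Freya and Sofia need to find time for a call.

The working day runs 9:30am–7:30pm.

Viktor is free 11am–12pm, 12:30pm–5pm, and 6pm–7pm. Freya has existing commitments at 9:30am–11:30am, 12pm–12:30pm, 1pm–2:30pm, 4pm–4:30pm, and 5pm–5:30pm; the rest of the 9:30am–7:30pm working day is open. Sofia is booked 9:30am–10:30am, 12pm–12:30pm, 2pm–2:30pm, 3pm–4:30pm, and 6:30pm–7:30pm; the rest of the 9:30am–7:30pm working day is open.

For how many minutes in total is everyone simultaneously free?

Freya free within 09:30–19:30: 11:30–12:00, 12:30–13:00, 14:30–16:00, 16:30–17:00, 17:30–19:30.
Sofia free within 09:30–19:30: 10:30–12:00, 12:30–14:00, 14:30–15:00, 16:30–18:30.
Viktor ∩ Freya: 11:30–12:00, 12:30–13:00, 14:30–16:00, 16:30–17:00, 18:00–19:00.
Viktor ∩ Freya ∩ Sofia: 11:30–12:00, 12:30–13:00, 14:30–15:00, 16:30–17:00, 18:00–18:30.
Total common minutes: 30 + 30 + 30 + 30 + 30 = 150.

150 minutes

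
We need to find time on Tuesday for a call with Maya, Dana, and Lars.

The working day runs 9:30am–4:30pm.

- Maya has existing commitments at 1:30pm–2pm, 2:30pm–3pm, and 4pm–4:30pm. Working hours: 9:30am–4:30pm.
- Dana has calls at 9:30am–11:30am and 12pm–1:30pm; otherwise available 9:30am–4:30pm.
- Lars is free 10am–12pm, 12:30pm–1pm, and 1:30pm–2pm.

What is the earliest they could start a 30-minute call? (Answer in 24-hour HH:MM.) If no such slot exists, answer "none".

Maya free within 09:30–16:30: 09:30–13:30, 14:00–14:30, 15:00–16:00.
Dana free within 09:30–16:30: 11:30–12:00, 13:30–16:30.
Maya ∩ Dana: 11:30–12:00, 14:00–14:30, 15:00–16:00.
Maya ∩ Dana ∩ Lars: 11:30–12:00.
Windows ≥ 30 min: 11:30–12:00.
Earliest such window starts at 11:30.

11:30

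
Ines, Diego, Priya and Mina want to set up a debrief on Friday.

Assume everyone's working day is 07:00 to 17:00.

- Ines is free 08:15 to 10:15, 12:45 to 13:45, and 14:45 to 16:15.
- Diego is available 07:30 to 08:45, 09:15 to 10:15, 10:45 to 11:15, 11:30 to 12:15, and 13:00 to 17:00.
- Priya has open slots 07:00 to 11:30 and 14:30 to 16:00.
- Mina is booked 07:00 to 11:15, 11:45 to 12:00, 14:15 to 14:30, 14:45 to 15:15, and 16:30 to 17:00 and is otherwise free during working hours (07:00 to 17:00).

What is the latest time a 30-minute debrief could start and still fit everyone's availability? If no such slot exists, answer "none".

Mina free within 07:00–17:00: 11:15–11:45, 12:00–14:15, 14:30–14:45, 15:15–16:30.
Ines ∩ Diego: 08:15–08:45, 09:15–10:15, 13:00–13:45, 14:45–16:15.
Ines ∩ Diego ∩ Priya: 08:15–08:45, 09:15–10:15, 14:45–16:00.
Ines ∩ Diego ∩ Priya ∩ Mina: 15:15–16:00.
Windows ≥ 30 min: 15:15–16:00.
Latest start in the last window 15:15–16:00 is 16:00 − 30 min = 15:30.

15:30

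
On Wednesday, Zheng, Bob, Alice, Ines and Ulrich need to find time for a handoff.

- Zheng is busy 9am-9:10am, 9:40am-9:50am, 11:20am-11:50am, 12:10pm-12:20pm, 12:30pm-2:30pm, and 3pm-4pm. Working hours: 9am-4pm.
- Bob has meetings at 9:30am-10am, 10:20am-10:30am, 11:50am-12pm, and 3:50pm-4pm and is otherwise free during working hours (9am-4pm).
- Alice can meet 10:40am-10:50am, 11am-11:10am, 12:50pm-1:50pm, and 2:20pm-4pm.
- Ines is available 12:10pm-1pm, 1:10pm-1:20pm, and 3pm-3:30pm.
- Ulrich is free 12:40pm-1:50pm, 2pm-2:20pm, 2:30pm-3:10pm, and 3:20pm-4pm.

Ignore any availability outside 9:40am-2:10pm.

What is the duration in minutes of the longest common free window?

Zheng free within 09:00–16:00: 09:10–09:40, 09:50–11:20, 11:50–12:10, 12:20–12:30, 14:30–15:00.
Bob free within 09:00–16:00: 09:00–09:30, 10:00–10:20, 10:30–11:50, 12:00–15:50.
Zheng ∩ Bob: 09:10–09:30, 10:00–10:20, 10:30–11:20, 12:00–12:10, 12:20–12:30, 14:30–15:00.
Zheng ∩ Bob ∩ Alice: 10:40–10:50, 11:00–11:10, 14:30–15:00.
Zheng ∩ Bob ∩ Alice ∩ Ines: (none).
Zheng ∩ Bob ∩ Alice ∩ Ines ∩ Ulrich: (none).
Restricted to 09:40–14:10: (none).
No common window.

0 minutes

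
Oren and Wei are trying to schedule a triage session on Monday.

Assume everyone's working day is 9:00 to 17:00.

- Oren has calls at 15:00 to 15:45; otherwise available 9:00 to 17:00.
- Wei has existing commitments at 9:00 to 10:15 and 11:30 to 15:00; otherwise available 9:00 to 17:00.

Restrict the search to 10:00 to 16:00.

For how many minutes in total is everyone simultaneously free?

Oren free within 09:00–17:00: 09:00–15:00, 15:45–17:00.
Wei free within 09:00–17:00: 10:15–11:30, 15:00–17:00.
Oren ∩ Wei: 10:15–11:30, 15:45–17:00.
Restricted to 10:00–16:00: 10:15–11:30, 15:45–16:00.
Total common minutes: 75 + 15 = 90.

90 minutes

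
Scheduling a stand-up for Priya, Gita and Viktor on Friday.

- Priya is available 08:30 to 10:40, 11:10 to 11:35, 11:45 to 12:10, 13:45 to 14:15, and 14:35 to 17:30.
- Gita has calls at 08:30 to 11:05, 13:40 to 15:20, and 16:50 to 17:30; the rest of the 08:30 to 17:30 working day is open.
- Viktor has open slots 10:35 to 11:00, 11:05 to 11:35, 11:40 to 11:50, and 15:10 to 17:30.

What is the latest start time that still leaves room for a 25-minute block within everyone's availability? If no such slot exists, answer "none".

16:25

Gita free within 08:30–17:30: 11:05–13:40, 15:20–16:50.
Priya ∩ Gita: 11:10–11:35, 11:45–12:10, 15:20–16:50.
Priya ∩ Gita ∩ Viktor: 11:10–11:35, 11:45–11:50, 15:20–16:50.
Windows ≥ 25 min: 11:10–11:35, 15:20–16:50.
Latest start in the last window 15:20–16:50 is 16:50 − 25 min = 16:25.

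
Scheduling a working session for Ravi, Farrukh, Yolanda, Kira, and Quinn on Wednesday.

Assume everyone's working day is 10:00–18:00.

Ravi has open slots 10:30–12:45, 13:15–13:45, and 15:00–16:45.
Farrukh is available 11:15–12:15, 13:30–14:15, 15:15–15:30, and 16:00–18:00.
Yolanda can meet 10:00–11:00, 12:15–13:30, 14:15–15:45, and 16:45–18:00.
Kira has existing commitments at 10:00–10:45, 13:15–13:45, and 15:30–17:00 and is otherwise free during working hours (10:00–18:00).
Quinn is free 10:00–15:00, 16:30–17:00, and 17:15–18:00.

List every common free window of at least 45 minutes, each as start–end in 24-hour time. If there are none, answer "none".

none

Kira free within 10:00–18:00: 10:45–13:15, 13:45–15:30, 17:00–18:00.
Ravi ∩ Farrukh: 11:15–12:15, 13:30–13:45, 15:15–15:30, 16:00–16:45.
Ravi ∩ Farrukh ∩ Yolanda: 15:15–15:30.
Ravi ∩ Farrukh ∩ Yolanda ∩ Kira: 15:15–15:30.
Ravi ∩ Farrukh ∩ Yolanda ∩ Kira ∩ Quinn: (none).
Windows ≥ 45 min: (none).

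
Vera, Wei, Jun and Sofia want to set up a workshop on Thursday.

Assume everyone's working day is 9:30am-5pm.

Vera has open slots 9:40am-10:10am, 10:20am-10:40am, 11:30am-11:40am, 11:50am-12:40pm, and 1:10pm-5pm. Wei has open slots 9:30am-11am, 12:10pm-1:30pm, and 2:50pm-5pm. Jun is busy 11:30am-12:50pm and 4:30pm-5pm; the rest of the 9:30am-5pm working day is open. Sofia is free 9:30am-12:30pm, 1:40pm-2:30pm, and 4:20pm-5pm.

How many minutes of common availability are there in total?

Jun free within 09:30–17:00: 09:30–11:30, 12:50–16:30.
Vera ∩ Wei: 09:40–10:10, 10:20–10:40, 12:10–12:40, 13:10–13:30, 14:50–17:00.
Vera ∩ Wei ∩ Jun: 09:40–10:10, 10:20–10:40, 13:10–13:30, 14:50–16:30.
Vera ∩ Wei ∩ Jun ∩ Sofia: 09:40–10:10, 10:20–10:40, 16:20–16:30.
Total common minutes: 30 + 20 + 10 = 60.

60 minutes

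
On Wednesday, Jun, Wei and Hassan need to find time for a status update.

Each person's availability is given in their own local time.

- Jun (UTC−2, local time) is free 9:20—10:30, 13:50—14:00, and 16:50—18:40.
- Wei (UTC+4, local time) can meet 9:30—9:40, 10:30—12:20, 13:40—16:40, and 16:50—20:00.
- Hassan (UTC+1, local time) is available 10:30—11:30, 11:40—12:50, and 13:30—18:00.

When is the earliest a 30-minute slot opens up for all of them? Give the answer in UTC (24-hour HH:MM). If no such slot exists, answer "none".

11:20

Jun → UTC: 11:20–12:30, 15:50–16:00, 18:50–20:40.
Wei → UTC: 05:30–05:40, 06:30–08:20, 09:40–12:40, 12:50–16:00.
Hassan → UTC: 09:30–10:30, 10:40–11:50, 12:30–17:00.
Jun ∩ Wei: 11:20–12:30, 15:50–16:00.
Jun ∩ Wei ∩ Hassan: 11:20–11:50, 15:50–16:00.
Windows ≥ 30 min: 11:20–11:50.
Earliest such window starts at 11:20.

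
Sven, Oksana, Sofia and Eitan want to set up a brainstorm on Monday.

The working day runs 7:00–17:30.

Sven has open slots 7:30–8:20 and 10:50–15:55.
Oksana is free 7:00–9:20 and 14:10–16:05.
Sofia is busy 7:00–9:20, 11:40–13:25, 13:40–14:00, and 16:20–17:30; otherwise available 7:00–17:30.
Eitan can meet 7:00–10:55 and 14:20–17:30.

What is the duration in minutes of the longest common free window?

Sofia free within 07:00–17:30: 09:20–11:40, 13:25–13:40, 14:00–16:20.
Sven ∩ Oksana: 07:30–08:20, 14:10–15:55.
Sven ∩ Oksana ∩ Sofia: 14:10–15:55.
Sven ∩ Oksana ∩ Sofia ∩ Eitan: 14:20–15:55.
Single common window of 95 minutes.

95 minutes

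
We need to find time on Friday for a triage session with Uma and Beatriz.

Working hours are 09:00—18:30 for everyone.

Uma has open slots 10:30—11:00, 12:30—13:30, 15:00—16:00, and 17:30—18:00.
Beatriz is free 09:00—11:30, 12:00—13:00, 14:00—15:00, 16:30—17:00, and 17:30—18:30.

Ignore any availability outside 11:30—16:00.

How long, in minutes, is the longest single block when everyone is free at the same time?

30 minutes

Uma ∩ Beatriz: 10:30–11:00, 12:30–13:00, 17:30–18:00.
Restricted to 11:30–16:00: 12:30–13:00.
Single common window of 30 minutes.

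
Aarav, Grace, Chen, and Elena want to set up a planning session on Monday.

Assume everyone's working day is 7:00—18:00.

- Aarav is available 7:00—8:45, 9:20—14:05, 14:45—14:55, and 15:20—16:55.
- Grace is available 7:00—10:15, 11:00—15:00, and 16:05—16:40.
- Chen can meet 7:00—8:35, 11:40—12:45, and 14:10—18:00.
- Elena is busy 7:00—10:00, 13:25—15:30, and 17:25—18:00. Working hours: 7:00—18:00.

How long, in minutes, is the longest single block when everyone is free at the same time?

Elena free within 07:00–18:00: 10:00–13:25, 15:30–17:25.
Aarav ∩ Grace: 07:00–08:45, 09:20–10:15, 11:00–14:05, 14:45–14:55, 16:05–16:40.
Aarav ∩ Grace ∩ Chen: 07:00–08:35, 11:40–12:45, 14:45–14:55, 16:05–16:40.
Aarav ∩ Grace ∩ Chen ∩ Elena: 11:40–12:45, 16:05–16:40.
Common window lengths: 65, 35 min; longest is 65.

65 minutes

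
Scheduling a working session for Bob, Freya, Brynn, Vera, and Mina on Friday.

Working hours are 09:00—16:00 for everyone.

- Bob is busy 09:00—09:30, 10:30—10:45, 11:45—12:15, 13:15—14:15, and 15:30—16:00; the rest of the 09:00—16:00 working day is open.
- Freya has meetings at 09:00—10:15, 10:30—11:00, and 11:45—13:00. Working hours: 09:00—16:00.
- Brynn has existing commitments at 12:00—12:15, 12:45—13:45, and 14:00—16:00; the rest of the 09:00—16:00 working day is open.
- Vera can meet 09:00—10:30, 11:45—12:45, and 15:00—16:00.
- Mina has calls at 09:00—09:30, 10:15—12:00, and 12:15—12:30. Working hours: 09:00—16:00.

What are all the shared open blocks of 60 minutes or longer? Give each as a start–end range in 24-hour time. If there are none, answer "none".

Bob free within 09:00–16:00: 09:30–10:30, 10:45–11:45, 12:15–13:15, 14:15–15:30.
Freya free within 09:00–16:00: 10:15–10:30, 11:00–11:45, 13:00–16:00.
Brynn free within 09:00–16:00: 09:00–12:00, 12:15–12:45, 13:45–14:00.
Mina free within 09:00–16:00: 09:30–10:15, 12:00–12:15, 12:30–16:00.
Bob ∩ Freya: 10:15–10:30, 11:00–11:45, 13:00–13:15, 14:15–15:30.
Bob ∩ Freya ∩ Brynn: 10:15–10:30, 11:00–11:45.
Bob ∩ Freya ∩ Brynn ∩ Vera: 10:15–10:30.
Bob ∩ Freya ∩ Brynn ∩ Vera ∩ Mina: (none).
Windows ≥ 60 min: (none).

none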